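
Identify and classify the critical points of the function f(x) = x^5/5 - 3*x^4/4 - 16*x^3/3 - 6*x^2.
f'(x) = x*(x^3 - 3*x^2 - 16*x - 12)

Solve f'(x) = 0:
  Factor: x^4 - 3*x^3 - 16*x^2 - 12*x = x*(x - 6)*(x + 1)*(x + 2) = 0.
  ⇒ x = -2, -1, 0, 6

f''(x) = 4*x^3 - 9*x^2 - 32*x - 12
Second-derivative test at each critical point:
  f''(-2) = -16 < 0 → local maximum
  f''(-1) = 7 > 0 → local minimum
  f''(0) = -12 < 0 → local maximum
  f''(6) = 336 > 0 → local minimum

Critical points: x = -2 (local maximum); x = -1 (local minimum); x = 0 (local maximum); x = 6 (local minimum)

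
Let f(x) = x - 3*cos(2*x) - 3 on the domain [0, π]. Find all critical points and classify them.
f'(x) = 6*sin(2*x) + 1

Solve f'(x) = 0 on [0, π]:
  f'(x) = 0 ⇔ sin(2*x) = -1/6, i.e. 2*x = arcsin(-1/6) + 2nπ or 2*x = π − arcsin(-1/6) + 2nπ; keep the solutions lying in [0, π].
  ⇒ x = asin(1/6)/2 + pi/2 ≈ 1.6545, pi - asin(1/6)/2 ≈ 3.0579

f''(x) = 12*cos(2*x)
Second-derivative test at each critical point:
  f''(1.6545) = -11.8322 < 0 → local maximum
  f''(3.0579) = 11.8322 > 0 → local minimum

Critical points: x = asin(1/6)/2 + pi/2 ≈ 1.6545 (local maximum); x = pi - asin(1/6)/2 ≈ 3.0579 (local minimum)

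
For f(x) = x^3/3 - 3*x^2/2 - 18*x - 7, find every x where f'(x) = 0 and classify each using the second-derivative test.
f'(x) = x^2 - 3*x - 18

Solve f'(x) = 0:
  Factor: x^2 - 3*x - 18 = (x - 6)*(x + 3) = 0.
  ⇒ x = -3, 6

f''(x) = 2*x - 3
Second-derivative test at each critical point:
  f''(-3) = -9 < 0 → local maximum
  f''(6) = 9 > 0 → local minimum

Critical points: x = -3 (local maximum); x = 6 (local minimum)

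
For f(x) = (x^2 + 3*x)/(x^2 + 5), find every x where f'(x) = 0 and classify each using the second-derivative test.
f'(x) = (-3*x^2 + 10*x + 15)/(x^4 + 10*x^2 + 25)

Solve f'(x) = 0:
  f'(x) = -(3*x^2 - 10*x - 15)/(x^2 + 5)^2; the denominator is positive wherever f is defined, so f'(x) = 0 ⇔ -3*x^2 + 10*x + 15 = 0.
  3*x^2 - 10*x - 15 = 0 has no rational roots; quadratic formula: x = (10 ± √280)/6.
  ⇒ x = 5/3 - sqrt(70)/3 ≈ -1.1222, 5/3 + sqrt(70)/3 ≈ 4.4555

f''(x) = 2*(3*x^3 - 15*x^2 - 45*x + 25)/(x^6 + 15*x^4 + 75*x^2 + 125)
Second-derivative test at each critical point:
  f''(-1.1222) = 0.4271 > 0 → local minimum
  f''(4.4555) = -0.0271 < 0 → local maximum

Critical points: x = 5/3 - sqrt(70)/3 ≈ -1.1222 (local minimum); x = 5/3 + sqrt(70)/3 ≈ 4.4555 (local maximum)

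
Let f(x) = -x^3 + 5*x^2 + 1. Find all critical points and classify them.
f'(x) = x*(10 - 3*x)

Solve f'(x) = 0:
  Factor: -3*x^2 + 10*x = -x*(3*x - 10) = 0.
  ⇒ x = 0, 10/3

f''(x) = 10 - 6*x
Second-derivative test at each critical point:
  f''(0) = 10 > 0 → local minimum
  f''(10/3) = -10 < 0 → local maximum

Critical points: x = 0 (local minimum); x = 10/3 (local maximum)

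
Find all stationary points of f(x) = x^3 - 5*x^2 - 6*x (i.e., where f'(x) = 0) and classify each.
f'(x) = 3*x^2 - 10*x - 6

Solve f'(x) = 0:
  3*x^2 - 10*x - 6 = 0 has no rational roots; quadratic formula: x = (10 ± √172)/6.
  ⇒ x = 5/3 - sqrt(43)/3 ≈ -0.5191, 5/3 + sqrt(43)/3 ≈ 3.8525

f''(x) = 6*x - 10
Second-derivative test at each critical point:
  f''(-0.5191) = -13.1149 < 0 → local maximum
  f''(3.8525) = 13.1149 > 0 → local minimum

Critical points: x = 5/3 - sqrt(43)/3 ≈ -0.5191 (local maximum); x = 5/3 + sqrt(43)/3 ≈ 3.8525 (local minimum)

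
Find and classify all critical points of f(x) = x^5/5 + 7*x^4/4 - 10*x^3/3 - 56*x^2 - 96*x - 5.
f'(x) = x^4 + 7*x^3 - 10*x^2 - 112*x - 96

Solve f'(x) = 0:
  Factor: x^4 + 7*x^3 - 10*x^2 - 112*x - 96 = (x - 4)*(x + 1)*(x + 4)*(x + 6) = 0.
  ⇒ x = -6, -4, -1, 4

f''(x) = 4*x^3 + 21*x^2 - 20*x - 112
Second-derivative test at each critical point:
  f''(-6) = -100 < 0 → local maximum
  f''(-4) = 48 > 0 → local minimum
  f''(-1) = -75 < 0 → local maximum
  f''(4) = 400 > 0 → local minimum

Critical points: x = -6 (local maximum); x = -4 (local minimum); x = -1 (local maximum); x = 4 (local minimum)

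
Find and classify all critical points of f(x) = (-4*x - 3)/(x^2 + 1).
f'(x) = 2*(2*x^2 + 3*x - 2)/(x^4 + 2*x^2 + 1)

Solve f'(x) = 0:
  f'(x) = 2*(x + 2)*(2*x - 1)/(x^2 + 1)^2; the denominator is positive wherever f is defined, so f'(x) = 0 ⇔ 4*x^2 + 6*x - 4 = 0.
  Factor: 4*x^2 + 6*x - 4 = 2*(x + 2)*(2*x - 1) = 0.
  ⇒ x = -2, 1/2

f''(x) = 2*(-4*x^2*(4*x + 3) + 3*(4*x + 1)*(x^2 + 1))/(x^2 + 1)^3
Second-derivative test at each critical point:
  f''(-2) = -2/5 < 0 → local maximum
  f''(1/2) = 32/5 > 0 → local minimum

Critical points: x = -2 (local maximum); x = 1/2 (local minimum)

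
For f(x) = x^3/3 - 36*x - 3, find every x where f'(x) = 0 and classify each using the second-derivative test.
f'(x) = x^2 - 36

Solve f'(x) = 0:
  Factor: x^2 - 36 = (x - 6)*(x + 6) = 0.
  ⇒ x = -6, 6

f''(x) = 2*x
Second-derivative test at each critical point:
  f''(-6) = -12 < 0 → local maximum
  f''(6) = 12 > 0 → local minimum

Critical points: x = -6 (local maximum); x = 6 (local minimum)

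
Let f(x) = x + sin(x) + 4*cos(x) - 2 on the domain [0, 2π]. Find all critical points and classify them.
f'(x) = -4*sin(x) + cos(x) + 1

Solve f'(x) = 0 on [0, 2π]:
  f'(x) = 0 ⇔ -4*sin(x) + cos(x) = -1. Write the left side as R·cos(x + φ) with R = √(1² + 4²) = sqrt(17), cos φ = sqrt(17)/17, sin φ = 4*sqrt(17)/17; then cos(x + φ) = -sqrt(17)/17. Solve for x and keep the solutions lying in [0, 2π].
  ⇒ x = atan(8/15) ≈ 0.4900, pi ≈ 3.1416

f''(x) = -sin(x) - 4*cos(x)
Second-derivative test at each critical point:
  f''(0.4900) = -4 < 0 → local maximum
  f''(3.1416) = 4 > 0 → local minimum

Critical points: x = atan(8/15) ≈ 0.4900 (local maximum); x = pi ≈ 3.1416 (local minimum)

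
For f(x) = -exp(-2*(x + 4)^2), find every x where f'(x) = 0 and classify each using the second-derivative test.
f'(x) = 4*(x + 4)*exp(-2*(x + 4)^2)

Solve f'(x) = 0:
  f'(x) = (4*x + 16)·exp(-2*(x + 4)^2) and exp(-2*(x + 4)^2) > 0 for every x, so f'(x) = 0 ⇔ 4*x + 16 = 0.
  Factor: 4*x + 16 = 4*(x + 4) = 0.
  ⇒ x = -4

f''(x) = 4*(1 - 4*(x + 4)^2)*exp(-2*(x + 4)^2)
Second-derivative test at each critical point:
  f''(-4) = 4 > 0 → local minimum

Critical points: x = -4 (local minimum)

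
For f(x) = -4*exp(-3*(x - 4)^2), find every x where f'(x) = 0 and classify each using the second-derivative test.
f'(x) = 24*(x - 4)*exp(-3*(x - 4)^2)

Solve f'(x) = 0:
  f'(x) = (24*x - 96)·exp(-3*(x - 4)^2) and exp(-3*(x - 4)^2) > 0 for every x, so f'(x) = 0 ⇔ 24*x - 96 = 0.
  Factor: 24*x - 96 = 24*(x - 4) = 0.
  ⇒ x = 4

f''(x) = 24*(1 - 6*(x - 4)^2)*exp(-3*(x - 4)^2)
Second-derivative test at each critical point:
  f''(4) = 24 > 0 → local minimum

Critical points: x = 4 (local minimum)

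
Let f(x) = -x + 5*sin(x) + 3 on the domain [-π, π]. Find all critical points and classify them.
f'(x) = 5*cos(x) - 1

Solve f'(x) = 0 on [-π, π]:
  f'(x) = 0 ⇔ cos(x) = 1/5, i.e. x = ±arccos(1/5) + 2nπ; keep the solutions lying in [-π, π].
  ⇒ x = -acos(1/5) ≈ -1.3694, acos(1/5) ≈ 1.3694

f''(x) = -5*sin(x)
Second-derivative test at each critical point:
  f''(-1.3694) = 4.8990 > 0 → local minimum
  f''(1.3694) = -4.8990 < 0 → local maximum

Critical points: x = -acos(1/5) ≈ -1.3694 (local minimum); x = acos(1/5) ≈ 1.3694 (local maximum)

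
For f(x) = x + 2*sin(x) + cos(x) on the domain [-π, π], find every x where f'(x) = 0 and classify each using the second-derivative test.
f'(x) = -sin(x) + 2*cos(x) + 1

Solve f'(x) = 0 on [-π, π]:
  f'(x) = 0 ⇔ -sin(x) + 2*cos(x) = -1. Write the left side as R·cos(x + φ) with R = √(2² + 1²) = sqrt(5), cos φ = 2*sqrt(5)/5, sin φ = sqrt(5)/5; then cos(x + φ) = -sqrt(5)/5. Solve for x and keep the solutions lying in [-π, π].
  ⇒ x = -pi + atan(3/4) ≈ -2.4981, pi/2 ≈ 1.5708

f''(x) = -2*sin(x) - cos(x)
Second-derivative test at each critical point:
  f''(-2.4981) = 2 > 0 → local minimum
  f''(1.5708) = -2 < 0 → local maximum

Critical points: x = -pi + atan(3/4) ≈ -2.4981 (local minimum); x = pi/2 ≈ 1.5708 (local maximum)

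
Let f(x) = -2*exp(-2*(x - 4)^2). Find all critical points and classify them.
f'(x) = 8*(x - 4)*exp(-2*(x - 4)^2)

Solve f'(x) = 0:
  f'(x) = (8*x - 32)·exp(-2*(x - 4)^2) and exp(-2*(x - 4)^2) > 0 for every x, so f'(x) = 0 ⇔ 8*x - 32 = 0.
  Factor: 8*x - 32 = 8*(x - 4) = 0.
  ⇒ x = 4

f''(x) = 8*(1 - 4*(x - 4)^2)*exp(-2*(x - 4)^2)
Second-derivative test at each critical point:
  f''(4) = 8 > 0 → local minimum

Critical points: x = 4 (local minimum)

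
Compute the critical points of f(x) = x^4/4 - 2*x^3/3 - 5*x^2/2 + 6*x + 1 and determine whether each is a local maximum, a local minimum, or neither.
f'(x) = x^3 - 2*x^2 - 5*x + 6

Solve f'(x) = 0:
  Factor: x^3 - 2*x^2 - 5*x + 6 = (x - 3)*(x - 1)*(x + 2) = 0.
  ⇒ x = -2, 1, 3

f''(x) = 3*x^2 - 4*x - 5
Second-derivative test at each critical point:
  f''(-2) = 15 > 0 → local minimum
  f''(1) = -6 < 0 → local maximum
  f''(3) = 10 > 0 → local minimum

Critical points: x = -2 (local minimum); x = 1 (local maximum); x = 3 (local minimum)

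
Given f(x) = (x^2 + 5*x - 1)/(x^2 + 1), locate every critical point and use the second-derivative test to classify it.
f'(x) = (-5*x^2 + 4*x + 5)/(x^4 + 2*x^2 + 1)

Solve f'(x) = 0:
  f'(x) = -(5*x^2 - 4*x - 5)/(x^2 + 1)^2; the denominator is positive wherever f is defined, so f'(x) = 0 ⇔ -5*x^2 + 4*x + 5 = 0.
  5*x^2 - 4*x - 5 = 0 has no rational roots; quadratic formula: x = (4 ± √116)/10.
  ⇒ x = 2/5 - sqrt(29)/5 ≈ -0.6770, 2/5 + sqrt(29)/5 ≈ 1.4770

f''(x) = 2*(5*x^3 - 6*x^2 - 15*x + 2)/(x^6 + 3*x^4 + 3*x^2 + 1)
Second-derivative test at each critical point:
  f''(-0.6770) = 5.0640 > 0 → local minimum
  f''(1.4770) = -1.0640 < 0 → local maximum

Critical points: x = 2/5 - sqrt(29)/5 ≈ -0.6770 (local minimum); x = 2/5 + sqrt(29)/5 ≈ 1.4770 (local maximum)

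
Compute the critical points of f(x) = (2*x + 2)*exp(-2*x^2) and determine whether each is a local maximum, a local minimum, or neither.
f'(x) = 2*(-4*x*(x + 1) + 1)*exp(-2*x^2)

Solve f'(x) = 0:
  f'(x) = (-8*x^2 - 8*x + 2)·exp(-2*x^2) and exp(-2*x^2) > 0 for every x, so f'(x) = 0 ⇔ -8*x^2 - 8*x + 2 = 0.
  Factor: -8*x^2 - 8*x + 2 = -2*(4*x^2 + 4*x - 1); 4*x^2 + 4*x - 1 = 0 has no rational roots; quadratic formula: x = (-4 ± √32)/8.
  ⇒ x = -sqrt(2)/2 - 1/2 ≈ -1.2071, -1/2 + sqrt(2)/2 ≈ 0.2071

f''(x) = 8*(4*x^2*(x + 1) - 3*x - 1)*exp(-2*x^2)
Second-derivative test at each critical point:
  f''(-1.2071) = 0.6137 > 0 → local minimum
  f''(0.2071) = -10.3836 < 0 → local maximum

Critical points: x = -sqrt(2)/2 - 1/2 ≈ -1.2071 (local minimum); x = -1/2 + sqrt(2)/2 ≈ 0.2071 (local maximum)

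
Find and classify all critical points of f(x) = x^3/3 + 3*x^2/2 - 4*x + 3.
f'(x) = x^2 + 3*x - 4

Solve f'(x) = 0:
  Factor: x^2 + 3*x - 4 = (x - 1)*(x + 4) = 0.
  ⇒ x = -4, 1

f''(x) = 2*x + 3
Second-derivative test at each critical point:
  f''(-4) = -5 < 0 → local maximum
  f''(1) = 5 > 0 → local minimum

Critical points: x = -4 (local maximum); x = 1 (local minimum)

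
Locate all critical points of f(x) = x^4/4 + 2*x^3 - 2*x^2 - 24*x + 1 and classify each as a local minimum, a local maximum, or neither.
f'(x) = x^3 + 6*x^2 - 4*x - 24

Solve f'(x) = 0:
  Factor: x^3 + 6*x^2 - 4*x - 24 = (x - 2)*(x + 2)*(x + 6) = 0.
  ⇒ x = -6, -2, 2

f''(x) = 3*x^2 + 12*x - 4
Second-derivative test at each critical point:
  f''(-6) = 32 > 0 → local minimum
  f''(-2) = -16 < 0 → local maximum
  f''(2) = 32 > 0 → local minimum

Critical points: x = -6 (local minimum); x = -2 (local maximum); x = 2 (local minimum)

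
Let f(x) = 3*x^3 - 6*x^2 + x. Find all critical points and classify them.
f'(x) = 9*x^2 - 12*x + 1

Solve f'(x) = 0:
  9*x^2 - 12*x + 1 = 0 has no rational roots; quadratic formula: x = (12 ± √108)/18.
  ⇒ x = 2/3 - sqrt(3)/3 ≈ 0.0893, sqrt(3)/3 + 2/3 ≈ 1.2440

f''(x) = 18*x - 12
Second-derivative test at each critical point:
  f''(0.0893) = -10.3923 < 0 → local maximum
  f''(1.2440) = 10.3923 > 0 → local minimum

Critical points: x = 2/3 - sqrt(3)/3 ≈ 0.0893 (local maximum); x = sqrt(3)/3 + 2/3 ≈ 1.2440 (local minimum)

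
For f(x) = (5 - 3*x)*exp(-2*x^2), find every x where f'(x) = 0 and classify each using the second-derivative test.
f'(x) = (4*x*(3*x - 5) - 3)*exp(-2*x^2)

Solve f'(x) = 0:
  f'(x) = (12*x^2 - 20*x - 3)·exp(-2*x^2) and exp(-2*x^2) > 0 for every x, so f'(x) = 0 ⇔ 12*x^2 - 20*x - 3 = 0.
  12*x^2 - 20*x - 3 = 0 has no rational roots; quadratic formula: x = (20 ± √544)/24.
  ⇒ x = 5/6 - sqrt(34)/6 ≈ -0.1385, 5/6 + sqrt(34)/6 ≈ 1.8052

f''(x) = 4*(4*x^2*(5 - 3*x) + 9*x - 5)*exp(-2*x^2)
Second-derivative test at each critical point:
  f''(-0.1385) = -22.4460 < 0 → local maximum
  f''(1.8052) = 0.0345 > 0 → local minimum

Critical points: x = 5/6 - sqrt(34)/6 ≈ -0.1385 (local maximum); x = 5/6 + sqrt(34)/6 ≈ 1.8052 (local minimum)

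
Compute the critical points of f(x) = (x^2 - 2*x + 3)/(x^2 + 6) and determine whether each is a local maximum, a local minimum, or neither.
f'(x) = 2*(x^2 + 3*x - 6)/(x^4 + 12*x^2 + 36)

Solve f'(x) = 0:
  f'(x) = 2*(x^2 + 3*x - 6)/(x^2 + 6)^2; the denominator is positive wherever f is defined, so f'(x) = 0 ⇔ 2*x^2 + 6*x - 12 = 0.
  Factor: 2*x^2 + 6*x - 12 = 2*(x^2 + 3*x - 6); x^2 + 3*x - 6 = 0 has no rational roots; quadratic formula: x = (-3 ± √33)/2.
  ⇒ x = -sqrt(33)/2 - 3/2 ≈ -4.3723, -3/2 + sqrt(33)/2 ≈ 1.3723

f''(x) = 2*(-2*x^3 - 9*x^2 + 36*x + 18)/(x^6 + 18*x^4 + 108*x^2 + 216)
Second-derivative test at each critical point:
  f''(-4.3723) = -0.0182 < 0 → local maximum
  f''(1.3723) = 0.1849 > 0 → local minimum

Critical points: x = -sqrt(33)/2 - 3/2 ≈ -4.3723 (local maximum); x = -3/2 + sqrt(33)/2 ≈ 1.3723 (local minimum)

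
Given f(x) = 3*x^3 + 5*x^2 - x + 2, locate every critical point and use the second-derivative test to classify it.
f'(x) = 9*x^2 + 10*x - 1

Solve f'(x) = 0:
  9*x^2 + 10*x - 1 = 0 has no rational roots; quadratic formula: x = (-10 ± √136)/18.
  ⇒ x = -sqrt(34)/9 - 5/9 ≈ -1.2034, -5/9 + sqrt(34)/9 ≈ 0.0923

f''(x) = 18*x + 10
Second-derivative test at each critical point:
  f''(-1.2034) = -11.6619 < 0 → local maximum
  f''(0.0923) = 11.6619 > 0 → local minimum

Critical points: x = -sqrt(34)/9 - 5/9 ≈ -1.2034 (local maximum); x = -5/9 + sqrt(34)/9 ≈ 0.0923 (local minimum)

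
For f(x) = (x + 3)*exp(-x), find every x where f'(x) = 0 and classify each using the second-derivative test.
f'(x) = (-x - 2)*exp(-x)

Solve f'(x) = 0:
  f'(x) = (-x - 2)·exp(-x) and exp(-x) > 0 for every x, so f'(x) = 0 ⇔ -x - 2 = 0.
  -x - 2 = 0.
  ⇒ x = -2

f''(x) = (x + 1)*exp(-x)
Second-derivative test at each critical point:
  f''(-2) = -7.3891 < 0 → local maximum

Critical points: x = -2 (local maximum)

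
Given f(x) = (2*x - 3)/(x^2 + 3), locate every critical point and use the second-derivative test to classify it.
f'(x) = 2*(-x^2 + 3*x + 3)/(x^4 + 6*x^2 + 9)

Solve f'(x) = 0:
  f'(x) = -2*(x^2 - 3*x - 3)/(x^2 + 3)^2; the denominator is positive wherever f is defined, so f'(x) = 0 ⇔ -2*x^2 + 6*x + 6 = 0.
  Factor: -2*x^2 + 6*x + 6 = -2*(x^2 - 3*x - 3); x^2 - 3*x - 3 = 0 has no rational roots; quadratic formula: x = (3 ± √21)/2.
  ⇒ x = 3/2 - sqrt(21)/2 ≈ -0.7913, 3/2 + sqrt(21)/2 ≈ 3.7913

f''(x) = 2*(4*x^2*(2*x - 3) + 3*(1 - 2*x)*(x^2 + 3))/(x^2 + 3)^3
Second-derivative test at each critical point:
  f''(-0.7913) = 0.6970 > 0 → local minimum
  f''(3.7913) = -0.0304 < 0 → local maximum

Critical points: x = 3/2 - sqrt(21)/2 ≈ -0.7913 (local minimum); x = 3/2 + sqrt(21)/2 ≈ 3.7913 (local maximum)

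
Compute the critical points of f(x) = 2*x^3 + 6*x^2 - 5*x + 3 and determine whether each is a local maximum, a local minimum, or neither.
f'(x) = 6*x^2 + 12*x - 5

Solve f'(x) = 0:
  6*x^2 + 12*x - 5 = 0 has no rational roots; quadratic formula: x = (-12 ± √264)/12.
  ⇒ x = -sqrt(66)/6 - 1 ≈ -2.3540, -1 + sqrt(66)/6 ≈ 0.3540

f''(x) = 12*x + 12
Second-derivative test at each critical point:
  f''(-2.3540) = -16.2481 < 0 → local maximum
  f''(0.3540) = 16.2481 > 0 → local minimum

Critical points: x = -sqrt(66)/6 - 1 ≈ -2.3540 (local maximum); x = -1 + sqrt(66)/6 ≈ 0.3540 (local minimum)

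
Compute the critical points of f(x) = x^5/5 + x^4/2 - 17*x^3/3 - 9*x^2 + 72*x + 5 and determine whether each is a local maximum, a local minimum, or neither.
f'(x) = x^4 + 2*x^3 - 17*x^2 - 18*x + 72

Solve f'(x) = 0:
  Factor: x^4 + 2*x^3 - 17*x^2 - 18*x + 72 = (x - 3)*(x - 2)*(x + 3)*(x + 4) = 0.
  ⇒ x = -4, -3, 2, 3

f''(x) = 4*x^3 + 6*x^2 - 34*x - 18
Second-derivative test at each critical point:
  f''(-4) = -42 < 0 → local maximum
  f''(-3) = 30 > 0 → local minimum
  f''(2) = -30 < 0 → local maximum
  f''(3) = 42 > 0 → local minimum

Critical points: x = -4 (local maximum); x = -3 (local minimum); x = 2 (local maximum); x = 3 (local minimum)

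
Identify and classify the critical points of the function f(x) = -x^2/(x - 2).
f'(x) = x*(4 - x)/(x - 2)^2

Solve f'(x) = 0:
  f'(x) = -x*(x - 4)/(x - 2)^2; the denominator is positive wherever f is defined, so f'(x) = 0 ⇔ -x^2 + 4*x = 0.
  Factor: -x^2 + 4*x = -x*(x - 4) = 0.
  ⇒ x = 0, 4

f''(x) = -8/(x^3 - 6*x^2 + 12*x - 8)
Second-derivative test at each critical point:
  f''(0) = 1 > 0 → local minimum
  f''(4) = -1 < 0 → local maximum

Critical points: x = 0 (local minimum); x = 4 (local maximum)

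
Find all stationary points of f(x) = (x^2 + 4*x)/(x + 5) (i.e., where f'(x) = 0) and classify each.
f'(x) = (x^2 + 10*x + 20)/(x^2 + 10*x + 25)

Solve f'(x) = 0:
  f'(x) = (x^2 + 10*x + 20)/(x + 5)^2; the denominator is positive wherever f is defined, so f'(x) = 0 ⇔ x^2 + 10*x + 20 = 0.
  x^2 + 10*x + 20 = 0 has no rational roots; quadratic formula: x = (-10 ± √20)/2.
  ⇒ x = -5 - sqrt(5) ≈ -7.2361, -5 + sqrt(5) ≈ -2.7639

f''(x) = 10/(x^3 + 15*x^2 + 75*x + 125)
Second-derivative test at each critical point:
  f''(-7.2361) = -0.8944 < 0 → local maximum
  f''(-2.7639) = 0.8944 > 0 → local minimum

Critical points: x = -5 - sqrt(5) ≈ -7.2361 (local maximum); x = -5 + sqrt(5) ≈ -2.7639 (local minimum)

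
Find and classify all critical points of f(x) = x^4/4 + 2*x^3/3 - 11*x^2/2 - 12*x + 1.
f'(x) = x^3 + 2*x^2 - 11*x - 12

Solve f'(x) = 0:
  Factor: x^3 + 2*x^2 - 11*x - 12 = (x - 3)*(x + 1)*(x + 4) = 0.
  ⇒ x = -4, -1, 3

f''(x) = 3*x^2 + 4*x - 11
Second-derivative test at each critical point:
  f''(-4) = 21 > 0 → local minimum
  f''(-1) = -12 < 0 → local maximum
  f''(3) = 28 > 0 → local minimum

Critical points: x = -4 (local minimum); x = -1 (local maximum); x = 3 (local minimum)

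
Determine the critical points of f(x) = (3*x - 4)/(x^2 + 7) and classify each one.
f'(x) = (-3*x^2 + 8*x + 21)/(x^4 + 14*x^2 + 49)

Solve f'(x) = 0:
  f'(x) = -(3*x^2 - 8*x - 21)/(x^2 + 7)^2; the denominator is positive wherever f is defined, so f'(x) = 0 ⇔ -3*x^2 + 8*x + 21 = 0.
  3*x^2 - 8*x - 21 = 0 has no rational roots; quadratic formula: x = (8 ± √316)/6.
  ⇒ x = 4/3 - sqrt(79)/3 ≈ -1.6294, 4/3 + sqrt(79)/3 ≈ 4.2961

f''(x) = 2*(4*x^2*(3*x - 4) + (4 - 9*x)*(x^2 + 7))/(x^2 + 7)^3
Second-derivative test at each critical point:
  f''(-1.6294) = 0.1907 > 0 → local minimum
  f''(4.2961) = -0.0274 < 0 → local maximum

Critical points: x = 4/3 - sqrt(79)/3 ≈ -1.6294 (local minimum); x = 4/3 + sqrt(79)/3 ≈ 4.2961 (local maximum)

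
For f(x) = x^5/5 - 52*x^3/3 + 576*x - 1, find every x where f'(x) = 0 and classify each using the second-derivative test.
f'(x) = x^4 - 52*x^2 + 576

Solve f'(x) = 0:
  Factor: x^4 - 52*x^2 + 576 = (x - 6)*(x - 4)*(x + 4)*(x + 6) = 0.
  ⇒ x = -6, -4, 4, 6

f''(x) = 4*x*(x^2 - 26)
Second-derivative test at each critical point:
  f''(-6) = -240 < 0 → local maximum
  f''(-4) = 160 > 0 → local minimum
  f''(4) = -160 < 0 → local maximum
  f''(6) = 240 > 0 → local minimum

Critical points: x = -6 (local maximum); x = -4 (local minimum); x = 4 (local maximum); x = 6 (local minimum)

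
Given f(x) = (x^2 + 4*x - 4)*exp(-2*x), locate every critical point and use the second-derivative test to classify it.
f'(x) = 2*(-x^2 - 3*x + 6)*exp(-2*x)

Solve f'(x) = 0:
  f'(x) = (-2*x^2 - 6*x + 12)·exp(-2*x) and exp(-2*x) > 0 for every x, so f'(x) = 0 ⇔ -2*x^2 - 6*x + 12 = 0.
  Factor: -2*x^2 - 6*x + 12 = -2*(x^2 + 3*x - 6); x^2 + 3*x - 6 = 0 has no rational roots; quadratic formula: x = (-3 ± √33)/2.
  ⇒ x = -sqrt(33)/2 - 3/2 ≈ -4.3723, -3/2 + sqrt(33)/2 ≈ 1.3723

f''(x) = 2*(2*x^2 + 4*x - 15)*exp(-2*x)
Second-derivative test at each critical point:
  f''(-4.3723) = 72111.1248 > 0 → local minimum
  f''(1.3723) = -0.7385 < 0 → local maximum

Critical points: x = -sqrt(33)/2 - 3/2 ≈ -4.3723 (local minimum); x = -3/2 + sqrt(33)/2 ≈ 1.3723 (local maximum)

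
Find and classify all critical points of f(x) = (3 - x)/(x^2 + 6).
f'(x) = (-x^2 + 2*x*(x - 3) - 6)/(x^2 + 6)^2

Solve f'(x) = 0:
  f'(x) = (x^2 - 6*x - 6)/(x^2 + 6)^2; the denominator is positive wherever f is defined, so f'(x) = 0 ⇔ x^2 - 6*x - 6 = 0.
  x^2 - 6*x - 6 = 0 has no rational roots; quadratic formula: x = (6 ± √60)/2.
  ⇒ x = 3 - sqrt(15) ≈ -0.8730, 3 + sqrt(15) ≈ 6.8730

f''(x) = 2*(4*x^2*(3 - x) + 3*(x - 1)*(x^2 + 6))/(x^2 + 6)^3
Second-derivative test at each critical point:
  f''(-0.8730) = -0.1694 < 0 → local maximum
  f''(6.8730) = 0.0027 > 0 → local minimum

Critical points: x = 3 - sqrt(15) ≈ -0.8730 (local maximum); x = 3 + sqrt(15) ≈ 6.8730 (local minimum)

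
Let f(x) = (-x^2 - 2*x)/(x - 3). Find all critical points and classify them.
f'(x) = (-x^2 + 6*x + 6)/(x^2 - 6*x + 9)

Solve f'(x) = 0:
  f'(x) = -(x^2 - 6*x - 6)/(x - 3)^2; the denominator is positive wherever f is defined, so f'(x) = 0 ⇔ -x^2 + 6*x + 6 = 0.
  x^2 - 6*x - 6 = 0 has no rational roots; quadratic formula: x = (6 ± √60)/2.
  ⇒ x = 3 - sqrt(15) ≈ -0.8730, 3 + sqrt(15) ≈ 6.8730

f''(x) = -30/(x^3 - 9*x^2 + 27*x - 27)
Second-derivative test at each critical point:
  f''(-0.8730) = 0.5164 > 0 → local minimum
  f''(6.8730) = -0.5164 < 0 → local maximum

Critical points: x = 3 - sqrt(15) ≈ -0.8730 (local minimum); x = 3 + sqrt(15) ≈ 6.8730 (local maximum)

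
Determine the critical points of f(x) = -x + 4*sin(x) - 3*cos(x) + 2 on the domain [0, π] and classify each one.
f'(x) = 3*sin(x) + 4*cos(x) - 1

Solve f'(x) = 0 on [0, π]:
  f'(x) = 0 ⇔ 3*sin(x) + 4*cos(x) = 1. Write the left side as R·cos(x + φ) with R = √(4² + (-3)²) = 5, cos φ = 4/5, sin φ = -3/5; then cos(x + φ) = 1/5. Solve for x and keep the solutions lying in [0, π].
  ⇒ x = atan((3 + 8*sqrt(6))/(4 - 6*sqrt(6))) + pi ≈ 2.0129

f''(x) = -4*sin(x) + 3*cos(x)
Second-derivative test at each critical point:
  f''(2.0129) = -4.8990 < 0 → local maximum

Critical points: x = atan((3 + 8*sqrt(6))/(4 - 6*sqrt(6))) + pi ≈ 2.0129 (local maximum)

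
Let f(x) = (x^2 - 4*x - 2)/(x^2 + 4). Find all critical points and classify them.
f'(x) = 4*(x^2 + 3*x - 4)/(x^4 + 8*x^2 + 16)

Solve f'(x) = 0:
  f'(x) = 4*(x - 1)*(x + 4)/(x^2 + 4)^2; the denominator is positive wherever f is defined, so f'(x) = 0 ⇔ 4*x^2 + 12*x - 16 = 0.
  Factor: 4*x^2 + 12*x - 16 = 4*(x - 1)*(x + 4) = 0.
  ⇒ x = -4, 1

f''(x) = 4*(-2*x^3 - 9*x^2 + 24*x + 12)/(x^6 + 12*x^4 + 48*x^2 + 64)
Second-derivative test at each critical point:
  f''(-4) = -1/20 < 0 → local maximum
  f''(1) = 4/5 > 0 → local minimum

Critical points: x = -4 (local maximum); x = 1 (local minimum)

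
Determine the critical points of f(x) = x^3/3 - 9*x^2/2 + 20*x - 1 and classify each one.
f'(x) = x^2 - 9*x + 20

Solve f'(x) = 0:
  Factor: x^2 - 9*x + 20 = (x - 5)*(x - 4) = 0.
  ⇒ x = 4, 5

f''(x) = 2*x - 9
Second-derivative test at each critical point:
  f''(4) = -1 < 0 → local maximum
  f''(5) = 1 > 0 → local minimum

Critical points: x = 4 (local maximum); x = 5 (local minimum)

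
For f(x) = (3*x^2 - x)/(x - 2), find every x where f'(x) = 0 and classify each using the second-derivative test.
f'(x) = (3*x^2 - 12*x + 2)/(x^2 - 4*x + 4)

Solve f'(x) = 0:
  f'(x) = (3*x^2 - 12*x + 2)/(x - 2)^2; the denominator is positive wherever f is defined, so f'(x) = 0 ⇔ 3*x^2 - 12*x + 2 = 0.
  3*x^2 - 12*x + 2 = 0 has no rational roots; quadratic formula: x = (12 ± √120)/6.
  ⇒ x = 2 - sqrt(30)/3 ≈ 0.1743, sqrt(30)/3 + 2 ≈ 3.8257

f''(x) = 20/(x^3 - 6*x^2 + 12*x - 8)
Second-derivative test at each critical point:
  f''(0.1743) = -3.2863 < 0 → local maximum
  f''(3.8257) = 3.2863 > 0 → local minimum

Critical points: x = 2 - sqrt(30)/3 ≈ 0.1743 (local maximum); x = sqrt(30)/3 + 2 ≈ 3.8257 (local minimum)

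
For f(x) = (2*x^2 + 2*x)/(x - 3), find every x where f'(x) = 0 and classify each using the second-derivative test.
f'(x) = 2*(x^2 - 6*x - 3)/(x^2 - 6*x + 9)

Solve f'(x) = 0:
  f'(x) = 2*(x^2 - 6*x - 3)/(x - 3)^2; the denominator is positive wherever f is defined, so f'(x) = 0 ⇔ 2*x^2 - 12*x - 6 = 0.
  Factor: 2*x^2 - 12*x - 6 = 2*(x^2 - 6*x - 3); x^2 - 6*x - 3 = 0 has no rational roots; quadratic formula: x = (6 ± √48)/2.
  ⇒ x = 3 - 2*sqrt(3) ≈ -0.4641, 3 + 2*sqrt(3) ≈ 6.4641

f''(x) = 48/(x^3 - 9*x^2 + 27*x - 27)
Second-derivative test at each critical point:
  f''(-0.4641) = -1.1547 < 0 → local maximum
  f''(6.4641) = 1.1547 > 0 → local minimum

Critical points: x = 3 - 2*sqrt(3) ≈ -0.4641 (local maximum); x = 3 + 2*sqrt(3) ≈ 6.4641 (local minimum)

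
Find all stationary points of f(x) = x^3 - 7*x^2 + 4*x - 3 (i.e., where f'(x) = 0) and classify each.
f'(x) = 3*x^2 - 14*x + 4

Solve f'(x) = 0:
  3*x^2 - 14*x + 4 = 0 has no rational roots; quadratic formula: x = (14 ± √148)/6.
  ⇒ x = 7/3 - sqrt(37)/3 ≈ 0.3057, sqrt(37)/3 + 7/3 ≈ 4.3609

f''(x) = 6*x - 14
Second-derivative test at each critical point:
  f''(0.3057) = -12.1655 < 0 → local maximum
  f''(4.3609) = 12.1655 > 0 → local minimum

Critical points: x = 7/3 - sqrt(37)/3 ≈ 0.3057 (local maximum); x = sqrt(37)/3 + 7/3 ≈ 4.3609 (local minimum)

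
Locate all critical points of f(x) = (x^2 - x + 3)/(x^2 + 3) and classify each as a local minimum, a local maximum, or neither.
f'(x) = (x^2 - 3)/(x^4 + 6*x^2 + 9)

Solve f'(x) = 0:
  f'(x) = (x^2 - 3)/(x^2 + 3)^2; the denominator is positive wherever f is defined, so f'(x) = 0 ⇔ x^2 - 3 = 0.
  x^2 - 3 = 0 has no rational roots; quadratic formula: x = (0 ± √12)/2.
  ⇒ x = -sqrt(3) ≈ -1.7321, sqrt(3) ≈ 1.7321

f''(x) = 2*x*(9 - x^2)/(x^6 + 9*x^4 + 27*x^2 + 27)
Second-derivative test at each critical point:
  f''(-1.7321) = -0.0962 < 0 → local maximum
  f''(1.7321) = 0.0962 > 0 → local minimum

Critical points: x = -sqrt(3) ≈ -1.7321 (local maximum); x = sqrt(3) ≈ 1.7321 (local minimum)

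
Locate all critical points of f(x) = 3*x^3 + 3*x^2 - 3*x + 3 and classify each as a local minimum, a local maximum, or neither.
f'(x) = 9*x^2 + 6*x - 3

Solve f'(x) = 0:
  Factor: 9*x^2 + 6*x - 3 = 3*(x + 1)*(3*x - 1) = 0.
  ⇒ x = -1, 1/3

f''(x) = 18*x + 6
Second-derivative test at each critical point:
  f''(-1) = -12 < 0 → local maximum
  f''(1/3) = 12 > 0 → local minimum

Critical points: x = -1 (local maximum); x = 1/3 (local minimum)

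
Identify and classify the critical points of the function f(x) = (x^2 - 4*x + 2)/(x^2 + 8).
f'(x) = 4*(x^2 + 3*x - 8)/(x^4 + 16*x^2 + 64)

Solve f'(x) = 0:
  f'(x) = 4*(x^2 + 3*x - 8)/(x^2 + 8)^2; the denominator is positive wherever f is defined, so f'(x) = 0 ⇔ 4*x^2 + 12*x - 32 = 0.
  Factor: 4*x^2 + 12*x - 32 = 4*(x^2 + 3*x - 8); x^2 + 3*x - 8 = 0 has no rational roots; quadratic formula: x = (-3 ± √41)/2.
  ⇒ x = -sqrt(41)/2 - 3/2 ≈ -4.7016, -3/2 + sqrt(41)/2 ≈ 1.7016

f''(x) = 4*(-2*x^3 - 9*x^2 + 48*x + 24)/(x^6 + 24*x^4 + 192*x^2 + 512)
Second-derivative test at each critical point:
  f''(-4.7016) = -0.0283 < 0 → local maximum
  f''(1.7016) = 0.2158 > 0 → local minimum

Critical points: x = -sqrt(41)/2 - 3/2 ≈ -4.7016 (local maximum); x = -3/2 + sqrt(41)/2 ≈ 1.7016 (local minimum)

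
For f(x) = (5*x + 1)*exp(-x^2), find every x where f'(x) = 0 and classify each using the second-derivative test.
f'(x) = (-2*x*(5*x + 1) + 5)*exp(-x^2)

Solve f'(x) = 0:
  f'(x) = (-10*x^2 - 2*x + 5)·exp(-x^2) and exp(-x^2) > 0 for every x, so f'(x) = 0 ⇔ -10*x^2 - 2*x + 5 = 0.
  10*x^2 + 2*x - 5 = 0 has no rational roots; quadratic formula: x = (-2 ± √204)/20.
  ⇒ x = -sqrt(51)/10 - 1/10 ≈ -0.8141, -1/10 + sqrt(51)/10 ≈ 0.6141

f''(x) = 2*(2*x^2*(5*x + 1) - 15*x - 1)*exp(-x^2)
Second-derivative test at each critical point:
  f''(-0.8141) = 7.3613 > 0 → local minimum
  f''(0.6141) = -9.7952 < 0 → local maximum

Critical points: x = -sqrt(51)/10 - 1/10 ≈ -0.8141 (local minimum); x = -1/10 + sqrt(51)/10 ≈ 0.6141 (local maximum)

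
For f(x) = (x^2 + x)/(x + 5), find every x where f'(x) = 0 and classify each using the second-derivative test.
f'(x) = (x^2 + 10*x + 5)/(x^2 + 10*x + 25)

Solve f'(x) = 0:
  f'(x) = (x^2 + 10*x + 5)/(x + 5)^2; the denominator is positive wherever f is defined, so f'(x) = 0 ⇔ x^2 + 10*x + 5 = 0.
  x^2 + 10*x + 5 = 0 has no rational roots; quadratic formula: x = (-10 ± √80)/2.
  ⇒ x = -5 - 2*sqrt(5) ≈ -9.4721, -5 + 2*sqrt(5) ≈ -0.5279

f''(x) = 40/(x^3 + 15*x^2 + 75*x + 125)
Second-derivative test at each critical point:
  f''(-9.4721) = -0.4472 < 0 → local maximum
  f''(-0.5279) = 0.4472 > 0 → local minimum

Critical points: x = -5 - 2*sqrt(5) ≈ -9.4721 (local maximum); x = -5 + 2*sqrt(5) ≈ -0.5279 (local minimum)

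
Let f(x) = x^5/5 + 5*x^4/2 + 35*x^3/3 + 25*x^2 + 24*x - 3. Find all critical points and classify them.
f'(x) = x^4 + 10*x^3 + 35*x^2 + 50*x + 24

Solve f'(x) = 0:
  Factor: x^4 + 10*x^3 + 35*x^2 + 50*x + 24 = (x + 1)*(x + 2)*(x + 3)*(x + 4) = 0.
  ⇒ x = -4, -3, -2, -1

f''(x) = 4*x^3 + 30*x^2 + 70*x + 50
Second-derivative test at each critical point:
  f''(-4) = -6 < 0 → local maximum
  f''(-3) = 2 > 0 → local minimum
  f''(-2) = -2 < 0 → local maximum
  f''(-1) = 6 > 0 → local minimum

Critical points: x = -4 (local maximum); x = -3 (local minimum); x = -2 (local maximum); x = -1 (local minimum)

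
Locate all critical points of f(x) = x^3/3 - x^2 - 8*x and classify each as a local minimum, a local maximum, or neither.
f'(x) = x^2 - 2*x - 8

Solve f'(x) = 0:
  Factor: x^2 - 2*x - 8 = (x - 4)*(x + 2) = 0.
  ⇒ x = -2, 4

f''(x) = 2*x - 2
Second-derivative test at each critical point:
  f''(-2) = -6 < 0 → local maximum
  f''(4) = 6 > 0 → local minimum

Critical points: x = -2 (local maximum); x = 4 (local minimum)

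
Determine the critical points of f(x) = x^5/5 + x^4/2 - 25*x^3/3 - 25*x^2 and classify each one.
f'(x) = x*(x^3 + 2*x^2 - 25*x - 50)

Solve f'(x) = 0:
  Factor: x^4 + 2*x^3 - 25*x^2 - 50*x = x*(x - 5)*(x + 2)*(x + 5) = 0.
  ⇒ x = -5, -2, 0, 5

f''(x) = 4*x^3 + 6*x^2 - 50*x - 50
Second-derivative test at each critical point:
  f''(-5) = -150 < 0 → local maximum
  f''(-2) = 42 > 0 → local minimum
  f''(0) = -50 < 0 → local maximum
  f''(5) = 350 > 0 → local minimum

Critical points: x = -5 (local maximum); x = -2 (local minimum); x = 0 (local maximum); x = 5 (local minimum)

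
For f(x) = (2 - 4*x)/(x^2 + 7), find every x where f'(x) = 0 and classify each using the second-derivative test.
f'(x) = 4*(x^2 - x - 7)/(x^4 + 14*x^2 + 49)

Solve f'(x) = 0:
  f'(x) = 4*(x^2 - x - 7)/(x^2 + 7)^2; the denominator is positive wherever f is defined, so f'(x) = 0 ⇔ 4*x^2 - 4*x - 28 = 0.
  Factor: 4*x^2 - 4*x - 28 = 4*(x^2 - x - 7); x^2 - x - 7 = 0 has no rational roots; quadratic formula: x = (1 ± √29)/2.
  ⇒ x = 1/2 - sqrt(29)/2 ≈ -2.1926, 1/2 + sqrt(29)/2 ≈ 3.1926

f''(x) = 4*(4*x^2*(1 - 2*x) + (6*x - 1)*(x^2 + 7))/(x^2 + 7)^3
Second-derivative test at each critical point:
  f''(-2.1926) = -0.1545 < 0 → local maximum
  f''(3.1926) = 0.0729 > 0 → local minimum

Critical points: x = 1/2 - sqrt(29)/2 ≈ -2.1926 (local maximum); x = 1/2 + sqrt(29)/2 ≈ 3.1926 (local minimum)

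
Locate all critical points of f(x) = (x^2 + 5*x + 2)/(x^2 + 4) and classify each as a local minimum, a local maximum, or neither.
f'(x) = (-5*x^2 + 4*x + 20)/(x^4 + 8*x^2 + 16)

Solve f'(x) = 0:
  f'(x) = -(5*x^2 - 4*x - 20)/(x^2 + 4)^2; the denominator is positive wherever f is defined, so f'(x) = 0 ⇔ -5*x^2 + 4*x + 20 = 0.
  5*x^2 - 4*x - 20 = 0 has no rational roots; quadratic formula: x = (4 ± √416)/10.
  ⇒ x = 2/5 - 2*sqrt(26)/5 ≈ -1.6396, 2/5 + 2*sqrt(26)/5 ≈ 2.4396

f''(x) = 2*(5*x^3 - 6*x^2 - 60*x + 8)/(x^6 + 12*x^4 + 48*x^2 + 64)
Second-derivative test at each critical point:
  f''(-1.6396) = 0.4559 > 0 → local minimum
  f''(2.4396) = -0.2059 < 0 → local maximum

Critical points: x = 2/5 - 2*sqrt(26)/5 ≈ -1.6396 (local minimum); x = 2/5 + 2*sqrt(26)/5 ≈ 2.4396 (local maximum)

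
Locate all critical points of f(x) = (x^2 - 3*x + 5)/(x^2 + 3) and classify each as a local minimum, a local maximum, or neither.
f'(x) = (3*x^2 - 4*x - 9)/(x^4 + 6*x^2 + 9)

Solve f'(x) = 0:
  f'(x) = (3*x^2 - 4*x - 9)/(x^2 + 3)^2; the denominator is positive wherever f is defined, so f'(x) = 0 ⇔ 3*x^2 - 4*x - 9 = 0.
  3*x^2 - 4*x - 9 = 0 has no rational roots; quadratic formula: x = (4 ± √124)/6.
  ⇒ x = 2/3 - sqrt(31)/3 ≈ -1.1893, 2/3 + sqrt(31)/3 ≈ 2.5226

f''(x) = 6*(-x^3 + 2*x^2 + 9*x - 2)/(x^6 + 9*x^4 + 27*x^2 + 27)
Second-derivative test at each critical point:
  f''(-1.1893) = -0.5715 < 0 → local maximum
  f''(2.5226) = 0.1270 > 0 → local minimum

Critical points: x = 2/3 - sqrt(31)/3 ≈ -1.1893 (local maximum); x = 2/3 + sqrt(31)/3 ≈ 2.5226 (local minimum)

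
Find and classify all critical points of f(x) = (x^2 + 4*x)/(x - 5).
f'(x) = (x^2 - 10*x - 20)/(x^2 - 10*x + 25)

Solve f'(x) = 0:
  f'(x) = (x^2 - 10*x - 20)/(x - 5)^2; the denominator is positive wherever f is defined, so f'(x) = 0 ⇔ x^2 - 10*x - 20 = 0.
  x^2 - 10*x - 20 = 0 has no rational roots; quadratic formula: x = (10 ± √180)/2.
  ⇒ x = 5 - 3*sqrt(5) ≈ -1.7082, 5 + 3*sqrt(5) ≈ 11.7082

f''(x) = 90/(x^3 - 15*x^2 + 75*x - 125)
Second-derivative test at each critical point:
  f''(-1.7082) = -0.2981 < 0 → local maximum
  f''(11.7082) = 0.2981 > 0 → local minimum

Critical points: x = 5 - 3*sqrt(5) ≈ -1.7082 (local maximum); x = 5 + 3*sqrt(5) ≈ 11.7082 (local minimum)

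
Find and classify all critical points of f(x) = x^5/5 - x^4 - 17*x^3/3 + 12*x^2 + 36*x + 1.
f'(x) = x^4 - 4*x^3 - 17*x^2 + 24*x + 36

Solve f'(x) = 0:
  Factor: x^4 - 4*x^3 - 17*x^2 + 24*x + 36 = (x - 6)*(x - 2)*(x + 1)*(x + 3) = 0.
  ⇒ x = -3, -1, 2, 6

f''(x) = 4*x^3 - 12*x^2 - 34*x + 24
Second-derivative test at each critical point:
  f''(-3) = -90 < 0 → local maximum
  f''(-1) = 42 > 0 → local minimum
  f''(2) = -60 < 0 → local maximum
  f''(6) = 252 > 0 → local minimum

Critical points: x = -3 (local maximum); x = -1 (local minimum); x = 2 (local maximum); x = 6 (local minimum)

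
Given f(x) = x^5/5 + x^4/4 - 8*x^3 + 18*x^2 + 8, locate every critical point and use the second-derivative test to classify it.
f'(x) = x*(x^3 + x^2 - 24*x + 36)

Solve f'(x) = 0:
  Factor: x^4 + x^3 - 24*x^2 + 36*x = x*(x - 3)*(x - 2)*(x + 6) = 0.
  ⇒ x = -6, 0, 2, 3

f''(x) = 4*x^3 + 3*x^2 - 48*x + 36
Second-derivative test at each critical point:
  f''(-6) = -432 < 0 → local maximum
  f''(0) = 36 > 0 → local minimum
  f''(2) = -16 < 0 → local maximum
  f''(3) = 27 > 0 → local minimum

Critical points: x = -6 (local maximum); x = 0 (local minimum); x = 2 (local maximum); x = 3 (local minimum)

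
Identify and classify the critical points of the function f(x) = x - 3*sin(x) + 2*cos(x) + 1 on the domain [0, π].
f'(x) = -2*sin(x) - 3*cos(x) + 1

Solve f'(x) = 0 on [0, π]:
  f'(x) = 0 ⇔ -2*sin(x) - 3*cos(x) = -1. Write the left side as R·cos(x + φ) with R = √((-3)² + 2²) = sqrt(13), cos φ = -3*sqrt(13)/13, sin φ = 2*sqrt(13)/13; then cos(x + φ) = -sqrt(13)/13. Solve for x and keep the solutions lying in [0, π].
  ⇒ x = atan((2 + 6*sqrt(3))/(3 - 4*sqrt(3))) + pi ≈ 1.8778

f''(x) = 3*sin(x) - 2*cos(x)
Second-derivative test at each critical point:
  f''(1.8778) = 3.4641 > 0 → local minimum

Critical points: x = atan((2 + 6*sqrt(3))/(3 - 4*sqrt(3))) + pi ≈ 1.8778 (local minimum)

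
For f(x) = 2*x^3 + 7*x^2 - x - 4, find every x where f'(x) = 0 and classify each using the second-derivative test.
f'(x) = 6*x^2 + 14*x - 1

Solve f'(x) = 0:
  6*x^2 + 14*x - 1 = 0 has no rational roots; quadratic formula: x = (-14 ± √220)/12.
  ⇒ x = -sqrt(55)/6 - 7/6 ≈ -2.4027, -7/6 + sqrt(55)/6 ≈ 0.0694

f''(x) = 12*x + 14
Second-derivative test at each critical point:
  f''(-2.4027) = -14.8324 < 0 → local maximum
  f''(0.0694) = 14.8324 > 0 → local minimum

Critical points: x = -sqrt(55)/6 - 7/6 ≈ -2.4027 (local maximum); x = -7/6 + sqrt(55)/6 ≈ 0.0694 (local minimum)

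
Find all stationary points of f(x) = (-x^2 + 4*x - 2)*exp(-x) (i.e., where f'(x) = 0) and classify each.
f'(x) = (x^2 - 6*x + 6)*exp(-x)

Solve f'(x) = 0:
  f'(x) = (x^2 - 6*x + 6)·exp(-x) and exp(-x) > 0 for every x, so f'(x) = 0 ⇔ x^2 - 6*x + 6 = 0.
  x^2 - 6*x + 6 = 0 has no rational roots; quadratic formula: x = (6 ± √12)/2.
  ⇒ x = 3 - sqrt(3) ≈ 1.2679, sqrt(3) + 3 ≈ 4.7321

f''(x) = (-x^2 + 8*x - 12)*exp(-x)
Second-derivative test at each critical point:
  f''(1.2679) = -0.9748 < 0 → local maximum
  f''(4.7321) = 0.0305 > 0 → local minimum

Critical points: x = 3 - sqrt(3) ≈ 1.2679 (local maximum); x = sqrt(3) + 3 ≈ 4.7321 (local minimum)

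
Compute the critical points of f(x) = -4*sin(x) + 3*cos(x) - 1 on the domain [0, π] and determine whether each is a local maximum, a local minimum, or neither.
f'(x) = -3*sin(x) - 4*cos(x)

Solve f'(x) = 0 on [0, π]:
  f'(x) = 0 ⇔ -4*cos(x) = 3*sin(x) ⇔ tan(x) = -4/3, i.e. x = arctan(-4/3) + nπ; keep the solutions lying in [0, π].
  ⇒ x = pi - atan(4/3) ≈ 2.2143

f''(x) = 4*sin(x) - 3*cos(x)
Second-derivative test at each critical point:
  f''(2.2143) = 5 > 0 → local minimum

Critical points: x = pi - atan(4/3) ≈ 2.2143 (local minimum)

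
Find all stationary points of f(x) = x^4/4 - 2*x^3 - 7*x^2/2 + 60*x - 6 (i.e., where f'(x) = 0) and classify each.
f'(x) = x^3 - 6*x^2 - 7*x + 60

Solve f'(x) = 0:
  Factor: x^3 - 6*x^2 - 7*x + 60 = (x - 5)*(x - 4)*(x + 3) = 0.
  ⇒ x = -3, 4, 5

f''(x) = 3*x^2 - 12*x - 7
Second-derivative test at each critical point:
  f''(-3) = 56 > 0 → local minimum
  f''(4) = -7 < 0 → local maximum
  f''(5) = 8 > 0 → local minimum

Critical points: x = -3 (local minimum); x = 4 (local maximum); x = 5 (local minimum)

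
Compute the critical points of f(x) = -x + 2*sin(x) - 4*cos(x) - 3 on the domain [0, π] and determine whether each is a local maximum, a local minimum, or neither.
f'(x) = 4*sin(x) + 2*cos(x) - 1

Solve f'(x) = 0 on [0, π]:
  f'(x) = 0 ⇔ 4*sin(x) + 2*cos(x) = 1. Write the left side as R·cos(x + φ) with R = √(2² + (-4)²) = 2*sqrt(5), cos φ = sqrt(5)/5, sin φ = -2*sqrt(5)/5; then cos(x + φ) = sqrt(5)/10. Solve for x and keep the solutions lying in [0, π].
  ⇒ x = atan((2 + sqrt(19))/(1 - 2*sqrt(19))) + pi ≈ 2.4524

f''(x) = -2*sin(x) + 4*cos(x)
Second-derivative test at each critical point:
  f''(2.4524) = -4.3589 < 0 → local maximum

Critical points: x = atan((2 + sqrt(19))/(1 - 2*sqrt(19))) + pi ≈ 2.4524 (local maximum)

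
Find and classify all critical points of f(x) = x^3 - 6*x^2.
f'(x) = 3*x*(x - 4)

Solve f'(x) = 0:
  Factor: 3*x^2 - 12*x = 3*x*(x - 4) = 0.
  ⇒ x = 0, 4

f''(x) = 6*x - 12
Second-derivative test at each critical point:
  f''(0) = -12 < 0 → local maximum
  f''(4) = 12 > 0 → local minimum

Critical points: x = 0 (local maximum); x = 4 (local minimum)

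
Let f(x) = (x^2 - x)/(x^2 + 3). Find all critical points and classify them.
f'(x) = (x^2 + 6*x - 3)/(x^4 + 6*x^2 + 9)

Solve f'(x) = 0:
  f'(x) = (x^2 + 6*x - 3)/(x^2 + 3)^2; the denominator is positive wherever f is defined, so f'(x) = 0 ⇔ x^2 + 6*x - 3 = 0.
  x^2 + 6*x - 3 = 0 has no rational roots; quadratic formula: x = (-6 ± √48)/2.
  ⇒ x = -2*sqrt(3) - 3 ≈ -6.4641, -3 + 2*sqrt(3) ≈ 0.4641

f''(x) = 2*(-x^3 - 9*x^2 + 9*x + 9)/(x^6 + 9*x^4 + 27*x^2 + 27)
Second-derivative test at each critical point:
  f''(-6.4641) = -0.0035 < 0 → local maximum
  f''(0.4641) = 0.6701 > 0 → local minimum

Critical points: x = -2*sqrt(3) - 3 ≈ -6.4641 (local maximum); x = -3 + 2*sqrt(3) ≈ 0.4641 (local minimum)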